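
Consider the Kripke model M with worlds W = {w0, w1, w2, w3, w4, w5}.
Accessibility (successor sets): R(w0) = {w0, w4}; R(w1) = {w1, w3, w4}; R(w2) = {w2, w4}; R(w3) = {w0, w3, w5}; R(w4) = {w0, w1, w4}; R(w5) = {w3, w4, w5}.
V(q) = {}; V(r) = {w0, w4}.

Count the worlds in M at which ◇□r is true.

3

Let φ = ◇□r. Evaluate φ at each world:
  w0 (successors {w0, w4}): φ is true.
  w1 (successors {w1, w3, w4}): φ is false.
  w2 (successors {w2, w4}): φ is false.
  w3 (successors {w0, w3, w5}): φ is true.
  w4 (successors {w0, w1, w4}): φ is true.
  w5 (successors {w3, w4, w5}): φ is false.
For instance, at w3:
  At w3: ◇□r requires □r at some successor in {w0, w3, w5}.
    □r holds at w0, so ◇□r is true at w3.
      At w0: □r requires r at every successor {w0, w4}.
        At w0: r is true.
        At w4: r is true.
      So □r is true at w0.
Satisfying worlds: {w0, w3, w4}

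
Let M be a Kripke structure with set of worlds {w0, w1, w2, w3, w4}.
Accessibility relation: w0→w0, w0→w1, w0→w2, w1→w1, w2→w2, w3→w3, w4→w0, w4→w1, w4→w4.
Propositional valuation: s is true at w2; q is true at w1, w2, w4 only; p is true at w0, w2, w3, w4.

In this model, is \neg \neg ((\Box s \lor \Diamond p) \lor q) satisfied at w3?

Recall that \Box ψ holds at a world iff ψ holds at every accessible world, and \Diamond ψ holds iff ψ holds at some accessible world.
At w3: \neg ((\Box s \lor \Diamond p) \lor q) is false, so \neg \neg ((\Box s \lor \Diamond p) \lor q) is true.
  At w3: (\Box s \lor \Diamond p) \lor q is true, so \neg ((\Box s \lor \Diamond p) \lor q) is false.
    At w3: \Box s \lor \Diamond p is true, q is false, so (\Box s \lor \Diamond p) \lor q is true.
      At w3: \Box s is false, \Diamond p is true, so \Box s \lor \Diamond p is true.

Yes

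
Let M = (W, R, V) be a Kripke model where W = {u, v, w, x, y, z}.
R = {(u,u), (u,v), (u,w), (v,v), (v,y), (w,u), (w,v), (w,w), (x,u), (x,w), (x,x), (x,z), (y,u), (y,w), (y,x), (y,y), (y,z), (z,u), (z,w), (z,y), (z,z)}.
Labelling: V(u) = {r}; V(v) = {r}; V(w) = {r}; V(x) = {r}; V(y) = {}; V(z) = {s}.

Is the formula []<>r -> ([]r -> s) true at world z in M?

Recall that []ψ holds at a world iff ψ holds at every accessible world, and <>ψ holds iff ψ holds at some accessible world.
At z: []<>r is true, []r -> s is true, so []<>r -> ([]r -> s) is true.
  At z: []<>r requires <>r at every successor {u, w, y, z}.
    At u: <>r is true.
    At w: <>r is true.
    At y: <>r is true.
    At z: <>r is true.
  So []<>r is true at z.
  At z: []r is false, s is true, so []r -> s is true.
    At z: []r requires r at every successor {u, w, y, z}.
      r fails at y, so []r is false at z.

Yes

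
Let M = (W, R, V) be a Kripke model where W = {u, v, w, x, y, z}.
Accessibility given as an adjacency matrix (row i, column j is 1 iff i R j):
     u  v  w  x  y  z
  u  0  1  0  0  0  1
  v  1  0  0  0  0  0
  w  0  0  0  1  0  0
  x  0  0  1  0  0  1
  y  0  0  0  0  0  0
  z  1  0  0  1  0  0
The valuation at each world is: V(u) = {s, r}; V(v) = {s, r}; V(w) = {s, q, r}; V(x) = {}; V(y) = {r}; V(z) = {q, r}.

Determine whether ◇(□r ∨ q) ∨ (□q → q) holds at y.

At y: ◇(□r ∨ q) is false, □q → q is false, so ◇(□r ∨ q) ∨ (□q → q) is false.
  At y: no accessible worlds, so ◇(□r ∨ q) is false.
  At y: □q is true, q is false, so □q → q is false.
    At y: no accessible worlds, so □q holds vacuously.

No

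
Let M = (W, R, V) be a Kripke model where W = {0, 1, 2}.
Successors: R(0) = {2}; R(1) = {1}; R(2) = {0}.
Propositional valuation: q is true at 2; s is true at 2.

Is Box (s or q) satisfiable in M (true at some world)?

Yes

Let φ = Box (s or q). Evaluate φ at each world:
  0 (successors {2}): φ is true.
  1 (successors {1}): φ is false.
  2 (successors {0}): φ is false.
Detail at 0 (witness):
  At 0: Box (s or q) requires s or q at every successor {2}.
    At 2: s or q is true.
  So Box (s or q) is true at 0.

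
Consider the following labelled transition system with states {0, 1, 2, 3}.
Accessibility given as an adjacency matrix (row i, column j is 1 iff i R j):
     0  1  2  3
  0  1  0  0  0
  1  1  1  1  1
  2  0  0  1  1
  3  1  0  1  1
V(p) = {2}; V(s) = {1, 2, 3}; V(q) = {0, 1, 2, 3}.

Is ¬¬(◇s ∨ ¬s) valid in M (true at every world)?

Recall that ◇ψ holds at a world iff ψ holds at some accessible world.
Let φ = ¬¬(◇s ∨ ¬s). Evaluate φ at each world:
  0 (successors {0}): φ is true.
  1 (successors {0, 1, 2, 3}): φ is true.
  2 (successors {2, 3}): φ is true.
  3 (successors {0, 2, 3}): φ is true.
For instance, at 0:
  At 0: ¬(◇s ∨ ¬s) is false, so ¬¬(◇s ∨ ¬s) is true.
    At 0: ◇s ∨ ¬s is true, so ¬(◇s ∨ ¬s) is false.
      At 0: ◇s is false, ¬s is true, so ◇s ∨ ¬s is true.

Yes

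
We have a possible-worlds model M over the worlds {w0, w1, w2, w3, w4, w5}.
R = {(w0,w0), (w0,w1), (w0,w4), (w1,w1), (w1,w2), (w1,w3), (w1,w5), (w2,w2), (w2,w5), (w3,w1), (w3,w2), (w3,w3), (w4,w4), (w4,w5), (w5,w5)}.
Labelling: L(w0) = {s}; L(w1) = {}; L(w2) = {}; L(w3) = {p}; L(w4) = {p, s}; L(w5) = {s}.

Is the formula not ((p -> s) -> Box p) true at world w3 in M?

Recall that Box ψ holds at a world iff ψ holds at every accessible world, and Dia ψ holds iff ψ holds at some accessible world.
At w3: (p -> s) -> Box p is true, so not ((p -> s) -> Box p) is false.
  At w3: p -> s is false, Box p is false, so (p -> s) -> Box p is true.
    At w3: Box p requires p at every successor {w1, w2, w3}.
      p fails at w1, so Box p is false at w3.

No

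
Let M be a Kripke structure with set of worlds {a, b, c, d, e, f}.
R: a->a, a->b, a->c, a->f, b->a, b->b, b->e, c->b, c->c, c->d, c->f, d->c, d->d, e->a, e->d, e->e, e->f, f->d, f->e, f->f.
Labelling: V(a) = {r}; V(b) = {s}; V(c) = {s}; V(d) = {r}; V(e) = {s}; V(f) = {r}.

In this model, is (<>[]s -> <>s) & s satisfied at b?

Yes

At b: <>[]s -> <>s is true, s is true, so (<>[]s -> <>s) & s is true.
  At b: <>[]s is false, <>s is true, so <>[]s -> <>s is true.
    At b: <>[]s requires []s at some successor in {a, b, e}.
      At a: []s is false.
      At b: []s is false.
      At e: []s is false.
    So <>[]s is false at b.
    At b: <>s requires s at some successor in {a, b, e}.
      s holds at b, so <>s is true at b.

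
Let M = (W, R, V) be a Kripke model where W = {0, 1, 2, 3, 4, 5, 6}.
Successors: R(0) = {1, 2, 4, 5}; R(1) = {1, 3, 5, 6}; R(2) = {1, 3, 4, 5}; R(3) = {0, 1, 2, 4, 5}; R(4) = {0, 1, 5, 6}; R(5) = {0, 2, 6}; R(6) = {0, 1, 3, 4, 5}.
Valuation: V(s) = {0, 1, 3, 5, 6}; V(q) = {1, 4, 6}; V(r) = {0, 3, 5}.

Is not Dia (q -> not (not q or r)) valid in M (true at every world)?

No

Let φ = not Dia (q -> not (not q or r)). Evaluate φ at each world:
  0 (successors {1, 2, 4, 5}): φ is false.
  1 (successors {1, 3, 5, 6}): φ is false.
  2 (successors {1, 3, 4, 5}): φ is false.
  3 (successors {0, 1, 2, 4, 5}): φ is false.
  4 (successors {0, 1, 5, 6}): φ is false.
  5 (successors {0, 2, 6}): φ is false.
  6 (successors {0, 1, 3, 4, 5}): φ is false.
Detail at 0 (counterexample):
  At 0: Dia (q -> not (not q or r)) is true, so not Dia (q -> not (not q or r)) is false.
    At 0: Dia (q -> not (not q or r)) requires q -> not (not q or r) at some successor in {1, 2, 4, 5}.
      q -> not (not q or r) holds at 1, so Dia (q -> not (not q or r)) is true at 0.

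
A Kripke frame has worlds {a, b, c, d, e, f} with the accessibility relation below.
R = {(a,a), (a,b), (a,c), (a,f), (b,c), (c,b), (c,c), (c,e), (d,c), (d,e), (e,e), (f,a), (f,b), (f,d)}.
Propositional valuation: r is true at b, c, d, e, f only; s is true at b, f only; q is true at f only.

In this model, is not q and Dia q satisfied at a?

Yes

At a: not q is true, Dia q is true, so not q and Dia q is true.
  At a: Dia q requires q at some successor in {a, b, c, f}.
    q holds at f, so Dia q is true at a.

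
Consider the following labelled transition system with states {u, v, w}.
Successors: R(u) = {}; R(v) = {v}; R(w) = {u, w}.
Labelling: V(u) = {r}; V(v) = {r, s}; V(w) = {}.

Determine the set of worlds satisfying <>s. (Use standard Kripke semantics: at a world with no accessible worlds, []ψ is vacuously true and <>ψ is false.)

v

Recall that <>ψ holds at a world iff ψ holds at some accessible world.
Let φ = <>s. Evaluate φ at each world:
  u (successors ∅): φ is false.
  v (successors {v}): φ is true.
  w (successors {u, w}): φ is false.
For instance, at v:
  At v: <>s requires s at some successor in {v}.
    s holds at v, so <>s is true at v.
Satisfying worlds: {v}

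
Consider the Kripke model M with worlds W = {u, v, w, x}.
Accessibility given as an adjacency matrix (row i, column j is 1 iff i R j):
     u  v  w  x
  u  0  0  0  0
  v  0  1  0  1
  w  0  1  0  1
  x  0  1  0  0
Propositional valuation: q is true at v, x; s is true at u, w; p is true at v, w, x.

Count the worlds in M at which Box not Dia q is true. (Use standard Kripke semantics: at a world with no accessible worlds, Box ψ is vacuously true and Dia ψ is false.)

1

Let φ = Box not Dia q. Evaluate φ at each world:
  u (successors ∅): φ is true.
  v (successors {v, x}): φ is false.
  w (successors {v, x}): φ is false.
  x (successors {v}): φ is false.
For instance, at w:
  At w: Box not Dia q requires not Dia q at every successor {v, x}.
    not Dia q fails at v, so Box not Dia q is false at w.
      At v: Dia q is true, so not Dia q is false.
Satisfying worlds: {u}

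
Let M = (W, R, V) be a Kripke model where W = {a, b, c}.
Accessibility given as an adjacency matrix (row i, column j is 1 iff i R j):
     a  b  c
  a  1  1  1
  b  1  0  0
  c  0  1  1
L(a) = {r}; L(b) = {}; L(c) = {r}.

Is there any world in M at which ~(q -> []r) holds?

No

Recall that []ψ holds at a world iff ψ holds at every accessible world, and <>ψ holds iff ψ holds at some accessible world.
Let φ = ~(q -> []r). Evaluate φ at each world:
  a (successors {a, b, c}): φ is false.
  b (successors {a}): φ is false.
  c (successors {b, c}): φ is false.
For instance, at c:
  At c: q -> []r is true, so ~(q -> []r) is false.
    At c: q is false, []r is false, so q -> []r is true.
      At c: []r requires r at every successor {b, c}.
        r fails at b, so []r is false at c.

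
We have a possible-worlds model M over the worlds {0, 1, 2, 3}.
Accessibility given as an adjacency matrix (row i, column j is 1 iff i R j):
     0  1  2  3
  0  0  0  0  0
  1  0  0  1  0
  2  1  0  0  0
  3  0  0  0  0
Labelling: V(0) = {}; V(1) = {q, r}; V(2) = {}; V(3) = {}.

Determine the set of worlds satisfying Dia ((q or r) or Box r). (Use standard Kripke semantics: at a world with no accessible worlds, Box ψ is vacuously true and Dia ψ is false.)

2

Let φ = Dia ((q or r) or Box r). Evaluate φ at each world:
  0 (successors ∅): φ is false.
  1 (successors {2}): φ is false.
  2 (successors {0}): φ is true.
  3 (successors ∅): φ is false.
For instance, at 1:
  At 1: Dia ((q or r) or Box r) requires (q or r) or Box r at some successor in {2}.
    At 2: (q or r) or Box r is false.
  So Dia ((q or r) or Box r) is false at 1.
Satisfying worlds: {2}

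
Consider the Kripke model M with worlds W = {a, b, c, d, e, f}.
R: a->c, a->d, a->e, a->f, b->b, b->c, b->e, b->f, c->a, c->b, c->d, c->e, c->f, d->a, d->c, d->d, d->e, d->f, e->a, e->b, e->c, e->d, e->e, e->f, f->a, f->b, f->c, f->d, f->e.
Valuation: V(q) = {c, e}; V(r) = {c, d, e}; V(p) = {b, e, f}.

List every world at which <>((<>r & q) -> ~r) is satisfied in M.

Let φ = <>((<>r & q) -> ~r). Evaluate φ at each world:
  a (successors {c, d, e, f}): φ is true.
  b (successors {b, c, e, f}): φ is true.
  c (successors {a, b, d, e, f}): φ is true.
  d (successors {a, c, d, e, f}): φ is true.
  e (successors {a, b, c, d, e, f}): φ is true.
  f (successors {a, b, c, d, e}): φ is true.
For instance, at d:
  At d: <>((<>r & q) -> ~r) requires (<>r & q) -> ~r at some successor in {a, c, d, e, f}.
    (<>r & q) -> ~r holds at a, so <>((<>r & q) -> ~r) is true at d.
      At a: <>r & q is false, ~r is true, so (<>r & q) -> ~r is true.
Satisfying worlds: {a, b, c, d, e, f}

a, b, c, d, e, f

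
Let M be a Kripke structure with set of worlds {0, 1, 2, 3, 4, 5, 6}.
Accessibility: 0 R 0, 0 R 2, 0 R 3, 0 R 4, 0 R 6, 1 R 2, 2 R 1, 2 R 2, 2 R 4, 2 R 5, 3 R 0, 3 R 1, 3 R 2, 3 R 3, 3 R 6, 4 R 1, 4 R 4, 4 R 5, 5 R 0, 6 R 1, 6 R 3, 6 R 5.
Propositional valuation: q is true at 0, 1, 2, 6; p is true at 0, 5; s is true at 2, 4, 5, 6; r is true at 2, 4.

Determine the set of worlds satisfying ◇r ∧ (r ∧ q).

2

Recall that ◇ψ holds at a world iff ψ holds at some accessible world.
Let φ = ◇r ∧ (r ∧ q). Evaluate φ at each world:
  0 (successors {0, 2, 3, 4, 6}): φ is false.
  1 (successors {2}): φ is false.
  2 (successors {1, 2, 4, 5}): φ is true.
  3 (successors {0, 1, 2, 3, 6}): φ is false.
  4 (successors {1, 4, 5}): φ is false.
  5 (successors {0}): φ is false.
  6 (successors {1, 3, 5}): φ is false.
For instance, at 6:
  At 6: ◇r is false, r ∧ q is false, so ◇r ∧ (r ∧ q) is false.
    At 6: ◇r requires r at some successor in {1, 3, 5}.
      At 1: r is false.
      At 3: r is false.
      At 5: r is false.
    So ◇r is false at 6.
Satisfying worlds: {2}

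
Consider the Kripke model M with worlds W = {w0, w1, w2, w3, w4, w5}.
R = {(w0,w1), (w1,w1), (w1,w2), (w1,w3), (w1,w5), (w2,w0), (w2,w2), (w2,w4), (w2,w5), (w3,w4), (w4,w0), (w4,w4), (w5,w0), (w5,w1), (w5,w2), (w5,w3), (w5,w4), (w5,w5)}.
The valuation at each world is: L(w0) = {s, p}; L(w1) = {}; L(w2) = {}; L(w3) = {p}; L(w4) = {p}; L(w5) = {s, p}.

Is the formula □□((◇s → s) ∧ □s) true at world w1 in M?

No

At w1: □□((◇s → s) ∧ □s) requires □((◇s → s) ∧ □s) at every successor {w1, w2, w3, w5}.
  □((◇s → s) ∧ □s) fails at w1, so □□((◇s → s) ∧ □s) is false at w1.
    At w1: □((◇s → s) ∧ □s) requires (◇s → s) ∧ □s at every successor {w1, w2, w3, w5}.
      (◇s → s) ∧ □s fails at w1, so □((◇s → s) ∧ □s) is false at w1.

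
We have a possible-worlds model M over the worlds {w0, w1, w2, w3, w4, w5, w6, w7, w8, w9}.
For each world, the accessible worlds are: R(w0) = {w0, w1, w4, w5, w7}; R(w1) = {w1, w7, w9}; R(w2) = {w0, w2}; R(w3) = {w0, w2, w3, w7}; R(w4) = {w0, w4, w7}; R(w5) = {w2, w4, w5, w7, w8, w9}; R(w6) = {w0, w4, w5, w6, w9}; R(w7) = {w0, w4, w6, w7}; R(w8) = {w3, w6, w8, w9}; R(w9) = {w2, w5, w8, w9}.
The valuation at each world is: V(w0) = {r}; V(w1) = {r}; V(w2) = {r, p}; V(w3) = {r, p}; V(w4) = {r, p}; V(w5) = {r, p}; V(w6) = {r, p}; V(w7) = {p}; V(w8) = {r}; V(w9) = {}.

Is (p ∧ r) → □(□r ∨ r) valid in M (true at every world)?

Recall that □ψ holds at a world iff ψ holds at every accessible world, and ◇ψ holds iff ψ holds at some accessible world.
Let φ = (p ∧ r) → □(□r ∨ r). Evaluate φ at each world:
  w0 (successors {w0, w1, w4, w5, w7}): φ is true.
  w1 (successors {w1, w7, w9}): φ is true.
  w2 (successors {w0, w2}): φ is true.
  w3 (successors {w0, w2, w3, w7}): φ is false.
  w4 (successors {w0, w4, w7}): φ is false.
  w5 (successors {w2, w4, w5, w7, w8, w9}): φ is false.
  w6 (successors {w0, w4, w5, w6, w9}): φ is false.
  w7 (successors {w0, w4, w6, w7}): φ is true.
  w8 (successors {w3, w6, w8, w9}): φ is true.
  w9 (successors {w2, w5, w8, w9}): φ is true.
Detail at w3 (counterexample):
  At w3: p ∧ r is true, □(□r ∨ r) is false, so (p ∧ r) → □(□r ∨ r) is false.
    At w3: □(□r ∨ r) requires □r ∨ r at every successor {w0, w2, w3, w7}.
      □r ∨ r fails at w7, so □(□r ∨ r) is false at w3.

No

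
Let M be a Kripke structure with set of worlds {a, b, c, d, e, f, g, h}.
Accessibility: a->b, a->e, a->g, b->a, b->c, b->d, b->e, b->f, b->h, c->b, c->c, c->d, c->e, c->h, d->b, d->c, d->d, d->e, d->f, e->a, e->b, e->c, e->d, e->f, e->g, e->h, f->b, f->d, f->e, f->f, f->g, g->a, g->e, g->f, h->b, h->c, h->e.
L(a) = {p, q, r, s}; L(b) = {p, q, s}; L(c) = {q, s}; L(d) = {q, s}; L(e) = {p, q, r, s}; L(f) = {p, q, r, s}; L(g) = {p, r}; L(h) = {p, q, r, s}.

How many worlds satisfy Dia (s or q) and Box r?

1

Let φ = Dia (s or q) and Box r. Evaluate φ at each world:
  a (successors {b, e, g}): φ is false.
  b (successors {a, c, d, e, f, h}): φ is false.
  c (successors {b, c, d, e, h}): φ is false.
  d (successors {b, c, d, e, f}): φ is false.
  e (successors {a, b, c, d, f, g, h}): φ is false.
  f (successors {b, d, e, f, g}): φ is false.
  g (successors {a, e, f}): φ is true.
  h (successors {b, c, e}): φ is false.
For instance, at e:
  At e: Dia (s or q) is true, Box r is false, so Dia (s or q) and Box r is false.
    At e: Dia (s or q) requires s or q at some successor in {a, b, c, d, f, g, h}.
      s or q holds at a, so Dia (s or q) is true at e.
    At e: Box r requires r at every successor {a, b, c, d, f, g, h}.
      r fails at b, so Box r is false at e.
Satisfying worlds: {g}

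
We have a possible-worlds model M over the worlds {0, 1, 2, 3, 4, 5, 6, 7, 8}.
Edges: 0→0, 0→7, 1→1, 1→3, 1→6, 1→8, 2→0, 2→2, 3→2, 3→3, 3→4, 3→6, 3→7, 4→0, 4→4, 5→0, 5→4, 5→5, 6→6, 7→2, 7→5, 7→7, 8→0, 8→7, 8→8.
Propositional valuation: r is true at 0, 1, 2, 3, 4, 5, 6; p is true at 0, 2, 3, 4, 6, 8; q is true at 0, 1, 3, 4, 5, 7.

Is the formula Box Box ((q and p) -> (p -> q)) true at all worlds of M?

Recall that Box ψ holds at a world iff ψ holds at every accessible world, and Dia ψ holds iff ψ holds at some accessible world.
Let φ = Box Box ((q and p) -> (p -> q)). Evaluate φ at each world:
  0 (successors {0, 7}): φ is true.
  1 (successors {1, 3, 6, 8}): φ is true.
  2 (successors {0, 2}): φ is true.
  3 (successors {2, 3, 4, 6, 7}): φ is true.
  4 (successors {0, 4}): φ is true.
  5 (successors {0, 4, 5}): φ is true.
  6 (successors {6}): φ is true.
  7 (successors {2, 5, 7}): φ is true.
  8 (successors {0, 7, 8}): φ is true.
For instance, at 3:
  At 3: Box Box ((q and p) -> (p -> q)) requires Box ((q and p) -> (p -> q)) at every successor {2, 3, 4, 6, 7}.
    At 2: Box ((q and p) -> (p -> q)) is true.
    At 3: Box ((q and p) -> (p -> q)) is true.
    At 4: Box ((q and p) -> (p -> q)) is true.
    At 6: Box ((q and p) -> (p -> q)) is true.
    At 7: Box ((q and p) -> (p -> q)) is true.
  So Box Box ((q and p) -> (p -> q)) is true at 3.

Yes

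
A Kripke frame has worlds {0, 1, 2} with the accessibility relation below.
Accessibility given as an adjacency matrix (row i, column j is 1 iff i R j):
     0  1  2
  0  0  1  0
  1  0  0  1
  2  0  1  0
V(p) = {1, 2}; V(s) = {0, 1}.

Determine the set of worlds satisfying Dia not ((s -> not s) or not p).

Let φ = Dia not ((s -> not s) or not p). Evaluate φ at each world:
  0 (successors {1}): φ is true.
  1 (successors {2}): φ is false.
  2 (successors {1}): φ is true.
For instance, at 0:
  At 0: Dia not ((s -> not s) or not p) requires not ((s -> not s) or not p) at some successor in {1}.
    not ((s -> not s) or not p) holds at 1, so Dia not ((s -> not s) or not p) is true at 0.
Satisfying worlds: {0, 2}

0, 2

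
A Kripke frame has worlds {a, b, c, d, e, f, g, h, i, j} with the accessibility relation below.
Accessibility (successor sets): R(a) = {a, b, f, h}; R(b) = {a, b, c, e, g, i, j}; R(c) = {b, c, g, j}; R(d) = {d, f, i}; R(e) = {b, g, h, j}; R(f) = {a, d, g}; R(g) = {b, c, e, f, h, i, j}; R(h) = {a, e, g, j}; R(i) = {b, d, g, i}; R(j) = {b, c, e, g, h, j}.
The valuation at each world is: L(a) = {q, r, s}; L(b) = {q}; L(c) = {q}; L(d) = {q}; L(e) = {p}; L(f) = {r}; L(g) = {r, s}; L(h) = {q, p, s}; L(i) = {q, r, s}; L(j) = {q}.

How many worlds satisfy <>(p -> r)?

10

Let φ = <>(p -> r). Evaluate φ at each world:
  a (successors {a, b, f, h}): φ is true.
  b (successors {a, b, c, e, g, i, j}): φ is true.
  c (successors {b, c, g, j}): φ is true.
  d (successors {d, f, i}): φ is true.
  e (successors {b, g, h, j}): φ is true.
  f (successors {a, d, g}): φ is true.
  g (successors {b, c, e, f, h, i, j}): φ is true.
  h (successors {a, e, g, j}): φ is true.
  i (successors {b, d, g, i}): φ is true.
  j (successors {b, c, e, g, h, j}): φ is true.
For instance, at c:
  At c: <>(p -> r) requires p -> r at some successor in {b, c, g, j}.
    p -> r holds at b, so <>(p -> r) is true at c.
Satisfying worlds: {a, b, c, d, e, f, g, h, i, j}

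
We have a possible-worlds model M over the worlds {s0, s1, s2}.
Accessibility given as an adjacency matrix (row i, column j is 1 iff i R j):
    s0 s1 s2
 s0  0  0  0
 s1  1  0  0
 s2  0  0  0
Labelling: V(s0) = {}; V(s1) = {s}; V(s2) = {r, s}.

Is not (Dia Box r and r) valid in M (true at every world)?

Yes

Recall that Box ψ holds at a world iff ψ holds at every accessible world, and Dia ψ holds iff ψ holds at some accessible world.
Let φ = not (Dia Box r and r). Evaluate φ at each world:
  s0 (successors ∅): φ is true.
  s1 (successors {s0}): φ is true.
  s2 (successors ∅): φ is true.
For instance, at s1:
  At s1: Dia Box r and r is false, so not (Dia Box r and r) is true.
    At s1: Dia Box r is true, r is false, so Dia Box r and r is false.
      At s1: Dia Box r requires Box r at some successor in {s0}.
        Box r holds at s0, so Dia Box r is true at s1.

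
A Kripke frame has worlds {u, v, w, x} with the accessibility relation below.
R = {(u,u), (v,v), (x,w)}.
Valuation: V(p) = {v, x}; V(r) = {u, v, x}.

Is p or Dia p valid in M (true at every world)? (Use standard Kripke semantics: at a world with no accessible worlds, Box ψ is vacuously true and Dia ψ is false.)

No

Recall that Dia ψ holds at a world iff ψ holds at some accessible world.
Let φ = p or Dia p. Evaluate φ at each world:
  u (successors {u}): φ is false.
  v (successors {v}): φ is true.
  w (successors ∅): φ is false.
  x (successors {w}): φ is true.
Detail at u (counterexample):
  At u: p is false, Dia p is false, so p or Dia p is false.
    At u: Dia p requires p at some successor in {u}.
      At u: p is false.
    So Dia p is false at u.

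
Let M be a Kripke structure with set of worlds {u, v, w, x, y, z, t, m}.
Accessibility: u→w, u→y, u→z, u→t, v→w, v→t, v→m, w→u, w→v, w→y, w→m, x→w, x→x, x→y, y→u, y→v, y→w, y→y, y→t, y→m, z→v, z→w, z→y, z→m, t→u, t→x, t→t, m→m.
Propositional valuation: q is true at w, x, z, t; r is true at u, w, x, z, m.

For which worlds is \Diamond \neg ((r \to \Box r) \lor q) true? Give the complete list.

w, y, t

Recall that \Box ψ holds at a world iff ψ holds at every accessible world, and \Diamond ψ holds iff ψ holds at some accessible world.
Let φ = \Diamond \neg ((r \to \Box r) \lor q). Evaluate φ at each world:
  u (successors {w, y, z, t}): φ is false.
  v (successors {w, t, m}): φ is false.
  w (successors {u, v, y, m}): φ is true.
  x (successors {w, x, y}): φ is false.
  y (successors {u, v, w, y, t, m}): φ is true.
  z (successors {v, w, y, m}): φ is false.
  t (successors {u, x, t}): φ is true.
  m (successors {m}): φ is false.
For instance, at w:
  At w: \Diamond \neg ((r \to \Box r) \lor q) requires \neg ((r \to \Box r) \lor q) at some successor in {u, v, y, m}.
    \neg ((r \to \Box r) \lor q) holds at u, so \Diamond \neg ((r \to \Box r) \lor q) is true at w.
      At u: (r \to \Box r) \lor q is false, so \neg ((r \to \Box r) \lor q) is true.
Satisfying worlds: {w, y, t}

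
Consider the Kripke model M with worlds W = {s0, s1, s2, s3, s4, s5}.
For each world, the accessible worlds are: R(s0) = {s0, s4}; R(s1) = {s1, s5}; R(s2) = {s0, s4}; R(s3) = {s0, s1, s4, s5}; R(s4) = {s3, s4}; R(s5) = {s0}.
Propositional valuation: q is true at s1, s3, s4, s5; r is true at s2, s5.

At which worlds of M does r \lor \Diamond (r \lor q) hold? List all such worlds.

Let φ = r \lor \Diamond (r \lor q). Evaluate φ at each world:
  s0 (successors {s0, s4}): φ is true.
  s1 (successors {s1, s5}): φ is true.
  s2 (successors {s0, s4}): φ is true.
  s3 (successors {s0, s1, s4, s5}): φ is true.
  s4 (successors {s3, s4}): φ is true.
  s5 (successors {s0}): φ is true.
For instance, at s0:
  At s0: r is false, \Diamond (r \lor q) is true, so r \lor \Diamond (r \lor q) is true.
    At s0: \Diamond (r \lor q) requires r \lor q at some successor in {s0, s4}.
      r \lor q holds at s4, so \Diamond (r \lor q) is true at s0.
Satisfying worlds: {s0, s1, s2, s3, s4, s5}

s0, s1, s2, s3, s4, s5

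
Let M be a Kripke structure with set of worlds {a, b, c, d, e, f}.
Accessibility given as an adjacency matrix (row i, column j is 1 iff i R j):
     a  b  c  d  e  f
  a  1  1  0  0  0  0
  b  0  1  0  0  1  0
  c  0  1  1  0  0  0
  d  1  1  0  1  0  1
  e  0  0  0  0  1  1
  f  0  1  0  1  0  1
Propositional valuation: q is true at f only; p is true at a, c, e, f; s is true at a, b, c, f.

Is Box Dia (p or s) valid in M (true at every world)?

Yes

Let φ = Box Dia (p or s). Evaluate φ at each world:
  a (successors {a, b}): φ is true.
  b (successors {b, e}): φ is true.
  c (successors {b, c}): φ is true.
  d (successors {a, b, d, f}): φ is true.
  e (successors {e, f}): φ is true.
  f (successors {b, d, f}): φ is true.
For instance, at d:
  At d: Box Dia (p or s) requires Dia (p or s) at every successor {a, b, d, f}.
    At a: Dia (p or s) is true.
    At b: Dia (p or s) is true.
    At d: Dia (p or s) is true.
    At f: Dia (p or s) is true.
  So Box Dia (p or s) is true at d.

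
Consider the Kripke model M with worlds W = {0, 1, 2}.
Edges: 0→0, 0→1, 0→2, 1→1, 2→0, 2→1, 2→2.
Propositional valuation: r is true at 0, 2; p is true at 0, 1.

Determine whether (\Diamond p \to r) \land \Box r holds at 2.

Recall that \Box ψ holds at a world iff ψ holds at every accessible world, and \Diamond ψ holds iff ψ holds at some accessible world.
At 2: \Diamond p \to r is true, \Box r is false, so (\Diamond p \to r) \land \Box r is false.
  At 2: \Diamond p is true, r is true, so \Diamond p \to r is true.
    At 2: \Diamond p requires p at some successor in {0, 1, 2}.
      p holds at 0, so \Diamond p is true at 2.
  At 2: \Box r requires r at every successor {0, 1, 2}.
    r fails at 1, so \Box r is false at 2.

No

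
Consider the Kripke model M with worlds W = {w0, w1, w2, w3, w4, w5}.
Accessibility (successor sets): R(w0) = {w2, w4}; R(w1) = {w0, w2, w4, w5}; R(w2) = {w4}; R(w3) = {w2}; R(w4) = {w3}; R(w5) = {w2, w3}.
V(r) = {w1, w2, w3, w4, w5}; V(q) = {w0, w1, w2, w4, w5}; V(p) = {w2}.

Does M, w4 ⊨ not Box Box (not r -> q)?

No

At w4: Box Box (not r -> q) is true, so not Box Box (not r -> q) is false.
  At w4: Box Box (not r -> q) requires Box (not r -> q) at every successor {w3}.
      At w3: Box (not r -> q) requires not r -> q at every successor {w2}.
        At w2: not r -> q is true.
      So Box (not r -> q) is true at w3.
  So Box Box (not r -> q) is true at w4.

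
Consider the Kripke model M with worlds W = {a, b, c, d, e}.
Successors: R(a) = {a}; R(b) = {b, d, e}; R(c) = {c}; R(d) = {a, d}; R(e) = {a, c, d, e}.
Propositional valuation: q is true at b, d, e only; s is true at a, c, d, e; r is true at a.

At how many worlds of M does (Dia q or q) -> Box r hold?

Let φ = (Dia q or q) -> Box r. Evaluate φ at each world:
  a (successors {a}): φ is true.
  b (successors {b, d, e}): φ is false.
  c (successors {c}): φ is true.
  d (successors {a, d}): φ is false.
  e (successors {a, c, d, e}): φ is false.
For instance, at e:
  At e: Dia q or q is true, Box r is false, so (Dia q or q) -> Box r is false.
    At e: Dia q is true, q is true, so Dia q or q is true.
      At e: Dia q requires q at some successor in {a, c, d, e}.
        q holds at d, so Dia q is true at e.
    At e: Box r requires r at every successor {a, c, d, e}.
      r fails at c, so Box r is false at e.
Satisfying worlds: {a, c}

2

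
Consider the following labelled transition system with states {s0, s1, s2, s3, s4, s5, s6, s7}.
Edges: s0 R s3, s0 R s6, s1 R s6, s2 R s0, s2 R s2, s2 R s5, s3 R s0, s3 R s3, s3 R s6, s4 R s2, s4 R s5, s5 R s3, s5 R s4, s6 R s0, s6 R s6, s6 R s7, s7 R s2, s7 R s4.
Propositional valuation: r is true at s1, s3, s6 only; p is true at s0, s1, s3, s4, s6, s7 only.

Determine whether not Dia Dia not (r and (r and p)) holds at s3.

Recall that Dia ψ holds at a world iff ψ holds at some accessible world.
At s3: Dia Dia not (r and (r and p)) is true, so not Dia Dia not (r and (r and p)) is false.
  At s3: Dia Dia not (r and (r and p)) requires Dia not (r and (r and p)) at some successor in {s0, s3, s6}.
    Dia not (r and (r and p)) holds at s3, so Dia Dia not (r and (r and p)) is true at s3.
      At s3: Dia not (r and (r and p)) requires not (r and (r and p)) at some successor in {s0, s3, s6}.
        not (r and (r and p)) holds at s0, so Dia not (r and (r and p)) is true at s3.

No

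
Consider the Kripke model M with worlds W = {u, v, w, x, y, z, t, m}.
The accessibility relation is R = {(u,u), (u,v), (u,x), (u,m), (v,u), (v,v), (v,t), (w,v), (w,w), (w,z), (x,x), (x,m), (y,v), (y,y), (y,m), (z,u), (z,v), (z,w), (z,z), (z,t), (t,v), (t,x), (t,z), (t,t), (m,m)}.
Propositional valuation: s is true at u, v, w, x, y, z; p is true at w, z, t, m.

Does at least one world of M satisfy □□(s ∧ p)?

Let φ = □□(s ∧ p). Evaluate φ at each world:
  u (successors {u, v, x, m}): φ is false.
  v (successors {u, v, t}): φ is false.
  w (successors {v, w, z}): φ is false.
  x (successors {x, m}): φ is false.
  y (successors {v, y, m}): φ is false.
  z (successors {u, v, w, z, t}): φ is false.
  t (successors {v, x, z, t}): φ is false.
  m (successors {m}): φ is false.
For instance, at v:
  At v: □□(s ∧ p) requires □(s ∧ p) at every successor {u, v, t}.
    □(s ∧ p) fails at u, so □□(s ∧ p) is false at v.
      At u: □(s ∧ p) requires s ∧ p at every successor {u, v, x, m}.
        s ∧ p fails at u, so □(s ∧ p) is false at u.

No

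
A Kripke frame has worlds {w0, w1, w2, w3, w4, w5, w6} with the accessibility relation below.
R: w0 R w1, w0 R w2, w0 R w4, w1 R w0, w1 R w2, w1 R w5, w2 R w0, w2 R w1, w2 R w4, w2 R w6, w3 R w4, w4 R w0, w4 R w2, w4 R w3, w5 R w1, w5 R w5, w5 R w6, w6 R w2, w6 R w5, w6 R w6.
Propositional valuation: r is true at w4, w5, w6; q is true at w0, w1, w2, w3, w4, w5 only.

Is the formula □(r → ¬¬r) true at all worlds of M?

Let φ = □(r → ¬¬r). Evaluate φ at each world:
  w0 (successors {w1, w2, w4}): φ is true.
  w1 (successors {w0, w2, w5}): φ is true.
  w2 (successors {w0, w1, w4, w6}): φ is true.
  w3 (successors {w4}): φ is true.
  w4 (successors {w0, w2, w3}): φ is true.
  w5 (successors {w1, w5, w6}): φ is true.
  w6 (successors {w2, w5, w6}): φ is true.
For instance, at w0:
  At w0: □(r → ¬¬r) requires r → ¬¬r at every successor {w1, w2, w4}.
    At w1: r → ¬¬r is true.
    At w2: r → ¬¬r is true.
    At w4: r → ¬¬r is true.
  So □(r → ¬¬r) is true at w0.

Yes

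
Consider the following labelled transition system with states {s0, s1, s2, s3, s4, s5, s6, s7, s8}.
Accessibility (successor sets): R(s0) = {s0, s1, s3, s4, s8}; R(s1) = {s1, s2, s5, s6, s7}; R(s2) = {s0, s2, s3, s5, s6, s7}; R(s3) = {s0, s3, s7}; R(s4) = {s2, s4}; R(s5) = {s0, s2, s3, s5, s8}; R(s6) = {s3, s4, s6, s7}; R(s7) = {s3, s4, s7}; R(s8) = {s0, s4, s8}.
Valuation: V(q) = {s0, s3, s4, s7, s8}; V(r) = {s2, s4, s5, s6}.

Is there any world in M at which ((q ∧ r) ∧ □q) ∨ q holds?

Recall that □ψ holds at a world iff ψ holds at every accessible world, and ◇ψ holds iff ψ holds at some accessible world.
Let φ = ((q ∧ r) ∧ □q) ∨ q. Evaluate φ at each world:
  s0 (successors {s0, s1, s3, s4, s8}): φ is true.
  s1 (successors {s1, s2, s5, s6, s7}): φ is false.
  s2 (successors {s0, s2, s3, s5, s6, s7}): φ is false.
  s3 (successors {s0, s3, s7}): φ is true.
  s4 (successors {s2, s4}): φ is true.
  s5 (successors {s0, s2, s3, s5, s8}): φ is false.
  s6 (successors {s3, s4, s6, s7}): φ is false.
  s7 (successors {s3, s4, s7}): φ is true.
  s8 (successors {s0, s4, s8}): φ is true.
Detail at s0 (witness):
  At s0: (q ∧ r) ∧ □q is false, q is true, so ((q ∧ r) ∧ □q) ∨ q is true.
    At s0: q ∧ r is false, □q is false, so (q ∧ r) ∧ □q is false.
      At s0: □q requires q at every successor {s0, s1, s3, s4, s8}.
        q fails at s1, so □q is false at s0.

Yes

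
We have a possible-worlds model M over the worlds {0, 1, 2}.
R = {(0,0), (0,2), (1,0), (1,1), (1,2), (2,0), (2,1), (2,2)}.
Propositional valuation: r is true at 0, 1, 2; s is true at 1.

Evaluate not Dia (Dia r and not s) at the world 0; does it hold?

No

At 0: Dia (Dia r and not s) is true, so not Dia (Dia r and not s) is false.
  At 0: Dia (Dia r and not s) requires Dia r and not s at some successor in {0, 2}.
    Dia r and not s holds at 0, so Dia (Dia r and not s) is true at 0.
      At 0: Dia r is true, not s is true, so Dia r and not s is true.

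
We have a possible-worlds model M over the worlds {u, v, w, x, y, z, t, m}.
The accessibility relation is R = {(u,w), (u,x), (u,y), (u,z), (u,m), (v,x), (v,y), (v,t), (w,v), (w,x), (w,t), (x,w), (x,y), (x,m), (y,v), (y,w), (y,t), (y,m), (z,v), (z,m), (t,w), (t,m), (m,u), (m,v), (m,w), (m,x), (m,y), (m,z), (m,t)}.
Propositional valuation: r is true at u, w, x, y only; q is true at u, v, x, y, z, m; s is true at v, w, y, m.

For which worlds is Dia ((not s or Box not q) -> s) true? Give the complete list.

u, v, w, x, y, z, t, m

Recall that Box ψ holds at a world iff ψ holds at every accessible world, and Dia ψ holds iff ψ holds at some accessible world.
Let φ = Dia ((not s or Box not q) -> s). Evaluate φ at each world:
  u (successors {w, x, y, z, m}): φ is true.
  v (successors {x, y, t}): φ is true.
  w (successors {v, x, t}): φ is true.
  x (successors {w, y, m}): φ is true.
  y (successors {v, w, t, m}): φ is true.
  z (successors {v, m}): φ is true.
  t (successors {w, m}): φ is true.
  m (successors {u, v, w, x, y, z, t}): φ is true.
For instance, at t:
  At t: Dia ((not s or Box not q) -> s) requires (not s or Box not q) -> s at some successor in {w, m}.
    (not s or Box not q) -> s holds at w, so Dia ((not s or Box not q) -> s) is true at t.
      At w: not s or Box not q is false, s is true, so (not s or Box not q) -> s is true.
Satisfying worlds: {u, v, w, x, y, z, t, m}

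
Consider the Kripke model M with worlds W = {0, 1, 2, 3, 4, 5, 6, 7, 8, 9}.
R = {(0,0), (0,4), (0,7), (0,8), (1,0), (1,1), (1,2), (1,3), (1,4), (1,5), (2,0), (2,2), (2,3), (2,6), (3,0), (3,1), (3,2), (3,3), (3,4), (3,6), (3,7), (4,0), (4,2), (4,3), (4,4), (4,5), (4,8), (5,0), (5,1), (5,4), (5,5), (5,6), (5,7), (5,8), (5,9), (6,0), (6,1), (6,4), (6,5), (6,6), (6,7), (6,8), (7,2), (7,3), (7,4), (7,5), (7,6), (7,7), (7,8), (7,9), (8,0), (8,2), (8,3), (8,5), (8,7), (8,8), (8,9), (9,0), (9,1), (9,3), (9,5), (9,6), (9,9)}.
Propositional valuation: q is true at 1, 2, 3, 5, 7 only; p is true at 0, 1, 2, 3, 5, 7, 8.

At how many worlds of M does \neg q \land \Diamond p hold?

Recall that \Diamond ψ holds at a world iff ψ holds at some accessible world.
Let φ = \neg q \land \Diamond p. Evaluate φ at each world:
  0 (successors {0, 4, 7, 8}): φ is true.
  1 (successors {0, 1, 2, 3, 4, 5}): φ is false.
  2 (successors {0, 2, 3, 6}): φ is false.
  3 (successors {0, 1, 2, 3, 4, 6, 7}): φ is false.
  4 (successors {0, 2, 3, 4, 5, 8}): φ is true.
  5 (successors {0, 1, 4, 5, 6, 7, 8, 9}): φ is false.
  6 (successors {0, 1, 4, 5, 6, 7, 8}): φ is true.
  7 (successors {2, 3, 4, 5, 6, 7, 8, 9}): φ is false.
  8 (successors {0, 2, 3, 5, 7, 8, 9}): φ is true.
  9 (successors {0, 1, 3, 5, 6, 9}): φ is true.
For instance, at 5:
  At 5: \neg q is false, \Diamond p is true, so \neg q \land \Diamond p is false.
    At 5: \Diamond p requires p at some successor in {0, 1, 4, 5, 6, 7, 8, 9}.
      p holds at 0, so \Diamond p is true at 5.
Satisfying worlds: {0, 4, 6, 8, 9}

5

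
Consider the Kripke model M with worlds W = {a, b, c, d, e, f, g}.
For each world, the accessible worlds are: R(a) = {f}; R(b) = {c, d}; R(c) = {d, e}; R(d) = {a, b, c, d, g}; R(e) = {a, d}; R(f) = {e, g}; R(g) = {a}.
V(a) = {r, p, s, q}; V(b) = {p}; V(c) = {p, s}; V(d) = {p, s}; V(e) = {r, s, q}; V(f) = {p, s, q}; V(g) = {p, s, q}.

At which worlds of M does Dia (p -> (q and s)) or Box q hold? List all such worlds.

a, c, d, e, f, g

Let φ = Dia (p -> (q and s)) or Box q. Evaluate φ at each world:
  a (successors {f}): φ is true.
  b (successors {c, d}): φ is false.
  c (successors {d, e}): φ is true.
  d (successors {a, b, c, d, g}): φ is true.
  e (successors {a, d}): φ is true.
  f (successors {e, g}): φ is true.
  g (successors {a}): φ is true.
For instance, at c:
  At c: Dia (p -> (q and s)) is true, Box q is false, so Dia (p -> (q and s)) or Box q is true.
    At c: Dia (p -> (q and s)) requires p -> (q and s) at some successor in {d, e}.
      p -> (q and s) holds at e, so Dia (p -> (q and s)) is true at c.
    At c: Box q requires q at every successor {d, e}.
      q fails at d, so Box q is false at c.
Satisfying worlds: {a, c, d, e, f, g}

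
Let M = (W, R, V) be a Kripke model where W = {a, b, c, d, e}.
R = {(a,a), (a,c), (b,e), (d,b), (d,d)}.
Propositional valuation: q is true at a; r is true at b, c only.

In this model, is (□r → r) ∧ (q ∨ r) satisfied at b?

Recall that □ψ holds at a world iff ψ holds at every accessible world, and ◇ψ holds iff ψ holds at some accessible world.
At b: □r → r is true, q ∨ r is true, so (□r → r) ∧ (q ∨ r) is true.
  At b: □r is false, r is true, so □r → r is true.
    At b: □r requires r at every successor {e}.
      r fails at e, so □r is false at b.

Yes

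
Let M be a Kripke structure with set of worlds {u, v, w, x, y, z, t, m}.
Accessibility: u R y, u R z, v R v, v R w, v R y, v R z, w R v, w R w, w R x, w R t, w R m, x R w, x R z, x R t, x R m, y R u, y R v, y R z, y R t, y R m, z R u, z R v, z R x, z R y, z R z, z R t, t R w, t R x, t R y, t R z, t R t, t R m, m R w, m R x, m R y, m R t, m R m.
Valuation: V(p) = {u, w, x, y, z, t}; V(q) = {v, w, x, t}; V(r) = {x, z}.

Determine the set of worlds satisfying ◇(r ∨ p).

u, v, w, x, y, z, t, m

Recall that ◇ψ holds at a world iff ψ holds at some accessible world.
Let φ = ◇(r ∨ p). Evaluate φ at each world:
  u (successors {y, z}): φ is true.
  v (successors {v, w, y, z}): φ is true.
  w (successors {v, w, x, t, m}): φ is true.
  x (successors {w, z, t, m}): φ is true.
  y (successors {u, v, z, t, m}): φ is true.
  z (successors {u, v, x, y, z, t}): φ is true.
  t (successors {w, x, y, z, t, m}): φ is true.
  m (successors {w, x, y, t, m}): φ is true.
For instance, at y:
  At y: ◇(r ∨ p) requires r ∨ p at some successor in {u, v, z, t, m}.
    r ∨ p holds at u, so ◇(r ∨ p) is true at y.
Satisfying worlds: {u, v, w, x, y, z, t, m}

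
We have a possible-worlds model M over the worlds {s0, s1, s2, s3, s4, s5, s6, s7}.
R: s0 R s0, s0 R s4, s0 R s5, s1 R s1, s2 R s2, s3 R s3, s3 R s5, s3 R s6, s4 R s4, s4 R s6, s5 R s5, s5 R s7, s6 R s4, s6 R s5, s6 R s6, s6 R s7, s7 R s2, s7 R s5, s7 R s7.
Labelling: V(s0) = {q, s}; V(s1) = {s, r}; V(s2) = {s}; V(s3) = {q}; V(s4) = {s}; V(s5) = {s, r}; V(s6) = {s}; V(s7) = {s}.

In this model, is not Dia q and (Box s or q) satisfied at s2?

Yes

At s2: not Dia q is true, Box s or q is true, so not Dia q and (Box s or q) is true.
  At s2: Dia q is false, so not Dia q is true.
    At s2: Dia q requires q at some successor in {s2}.
      At s2: q is false.
    So Dia q is false at s2.
  At s2: Box s is true, q is false, so Box s or q is true.
    At s2: Box s requires s at every successor {s2}.
      At s2: s is true.
    So Box s is true at s2.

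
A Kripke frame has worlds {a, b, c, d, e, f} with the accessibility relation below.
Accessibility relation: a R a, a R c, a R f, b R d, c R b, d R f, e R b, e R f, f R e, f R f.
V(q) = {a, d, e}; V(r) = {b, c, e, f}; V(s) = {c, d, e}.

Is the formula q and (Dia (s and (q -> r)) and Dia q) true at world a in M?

Yes

At a: q is true, Dia (s and (q -> r)) and Dia q is true, so q and (Dia (s and (q -> r)) and Dia q) is true.
  At a: Dia (s and (q -> r)) is true, Dia q is true, so Dia (s and (q -> r)) and Dia q is true.
    At a: Dia (s and (q -> r)) requires s and (q -> r) at some successor in {a, c, f}.
      s and (q -> r) holds at c, so Dia (s and (q -> r)) is true at a.
    At a: Dia q requires q at some successor in {a, c, f}.
      q holds at a, so Dia q is true at a.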